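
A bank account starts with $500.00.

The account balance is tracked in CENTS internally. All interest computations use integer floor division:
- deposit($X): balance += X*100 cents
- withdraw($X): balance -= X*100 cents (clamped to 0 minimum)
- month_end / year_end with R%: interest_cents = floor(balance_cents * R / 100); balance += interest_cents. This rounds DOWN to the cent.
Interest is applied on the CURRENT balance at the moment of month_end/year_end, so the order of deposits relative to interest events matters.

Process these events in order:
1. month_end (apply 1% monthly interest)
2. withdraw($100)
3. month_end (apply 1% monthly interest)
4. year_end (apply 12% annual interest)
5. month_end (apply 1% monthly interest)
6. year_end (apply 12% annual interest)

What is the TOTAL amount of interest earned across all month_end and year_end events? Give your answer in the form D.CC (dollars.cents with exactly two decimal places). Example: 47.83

Answer: 118.23

Derivation:
After 1 (month_end (apply 1% monthly interest)): balance=$505.00 total_interest=$5.00
After 2 (withdraw($100)): balance=$405.00 total_interest=$5.00
After 3 (month_end (apply 1% monthly interest)): balance=$409.05 total_interest=$9.05
After 4 (year_end (apply 12% annual interest)): balance=$458.13 total_interest=$58.13
After 5 (month_end (apply 1% monthly interest)): balance=$462.71 total_interest=$62.71
After 6 (year_end (apply 12% annual interest)): balance=$518.23 total_interest=$118.23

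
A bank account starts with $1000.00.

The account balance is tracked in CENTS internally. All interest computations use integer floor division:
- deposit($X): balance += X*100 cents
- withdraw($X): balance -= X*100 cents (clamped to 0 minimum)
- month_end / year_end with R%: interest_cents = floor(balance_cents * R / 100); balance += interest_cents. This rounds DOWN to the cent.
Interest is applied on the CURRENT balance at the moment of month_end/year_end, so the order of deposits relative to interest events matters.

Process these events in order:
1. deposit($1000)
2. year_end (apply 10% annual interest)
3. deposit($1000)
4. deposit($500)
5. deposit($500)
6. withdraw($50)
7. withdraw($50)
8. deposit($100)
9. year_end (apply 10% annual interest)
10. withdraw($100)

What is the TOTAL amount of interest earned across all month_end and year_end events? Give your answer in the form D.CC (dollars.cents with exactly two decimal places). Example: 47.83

After 1 (deposit($1000)): balance=$2000.00 total_interest=$0.00
After 2 (year_end (apply 10% annual interest)): balance=$2200.00 total_interest=$200.00
After 3 (deposit($1000)): balance=$3200.00 total_interest=$200.00
After 4 (deposit($500)): balance=$3700.00 total_interest=$200.00
After 5 (deposit($500)): balance=$4200.00 total_interest=$200.00
After 6 (withdraw($50)): balance=$4150.00 total_interest=$200.00
After 7 (withdraw($50)): balance=$4100.00 total_interest=$200.00
After 8 (deposit($100)): balance=$4200.00 total_interest=$200.00
After 9 (year_end (apply 10% annual interest)): balance=$4620.00 total_interest=$620.00
After 10 (withdraw($100)): balance=$4520.00 total_interest=$620.00

Answer: 620.00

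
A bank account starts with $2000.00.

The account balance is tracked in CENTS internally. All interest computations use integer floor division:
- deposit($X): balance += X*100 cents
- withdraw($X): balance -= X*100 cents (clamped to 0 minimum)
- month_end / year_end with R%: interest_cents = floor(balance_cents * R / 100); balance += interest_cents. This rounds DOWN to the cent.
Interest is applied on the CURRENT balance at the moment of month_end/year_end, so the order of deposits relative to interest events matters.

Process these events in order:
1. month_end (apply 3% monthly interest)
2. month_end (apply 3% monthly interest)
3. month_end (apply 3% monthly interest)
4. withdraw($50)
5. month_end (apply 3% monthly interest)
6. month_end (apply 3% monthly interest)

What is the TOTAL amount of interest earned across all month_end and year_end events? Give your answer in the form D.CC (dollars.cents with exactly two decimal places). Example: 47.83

After 1 (month_end (apply 3% monthly interest)): balance=$2060.00 total_interest=$60.00
After 2 (month_end (apply 3% monthly interest)): balance=$2121.80 total_interest=$121.80
After 3 (month_end (apply 3% monthly interest)): balance=$2185.45 total_interest=$185.45
After 4 (withdraw($50)): balance=$2135.45 total_interest=$185.45
After 5 (month_end (apply 3% monthly interest)): balance=$2199.51 total_interest=$249.51
After 6 (month_end (apply 3% monthly interest)): balance=$2265.49 total_interest=$315.49

Answer: 315.49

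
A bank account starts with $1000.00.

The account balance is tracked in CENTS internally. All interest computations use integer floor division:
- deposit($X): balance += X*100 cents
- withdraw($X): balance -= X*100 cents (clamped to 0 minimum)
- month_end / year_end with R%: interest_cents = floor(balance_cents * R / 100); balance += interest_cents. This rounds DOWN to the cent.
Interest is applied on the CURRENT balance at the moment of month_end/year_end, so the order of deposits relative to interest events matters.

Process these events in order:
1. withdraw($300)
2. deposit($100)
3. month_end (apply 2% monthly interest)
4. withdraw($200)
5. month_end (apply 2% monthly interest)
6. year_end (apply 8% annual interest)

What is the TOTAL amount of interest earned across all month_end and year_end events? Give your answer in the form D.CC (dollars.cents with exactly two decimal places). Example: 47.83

Answer: 78.58

Derivation:
After 1 (withdraw($300)): balance=$700.00 total_interest=$0.00
After 2 (deposit($100)): balance=$800.00 total_interest=$0.00
After 3 (month_end (apply 2% monthly interest)): balance=$816.00 total_interest=$16.00
After 4 (withdraw($200)): balance=$616.00 total_interest=$16.00
After 5 (month_end (apply 2% monthly interest)): balance=$628.32 total_interest=$28.32
After 6 (year_end (apply 8% annual interest)): balance=$678.58 total_interest=$78.58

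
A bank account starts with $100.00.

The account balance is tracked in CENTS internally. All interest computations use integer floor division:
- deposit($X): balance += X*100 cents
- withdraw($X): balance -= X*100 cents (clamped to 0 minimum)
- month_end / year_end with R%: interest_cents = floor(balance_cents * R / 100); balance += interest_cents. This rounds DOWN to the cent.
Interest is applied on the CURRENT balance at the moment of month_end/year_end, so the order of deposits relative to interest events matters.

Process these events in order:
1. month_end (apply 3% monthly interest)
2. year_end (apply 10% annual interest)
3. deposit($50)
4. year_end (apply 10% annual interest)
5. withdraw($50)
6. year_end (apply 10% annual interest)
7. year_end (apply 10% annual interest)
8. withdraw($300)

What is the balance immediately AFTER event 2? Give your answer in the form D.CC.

After 1 (month_end (apply 3% monthly interest)): balance=$103.00 total_interest=$3.00
After 2 (year_end (apply 10% annual interest)): balance=$113.30 total_interest=$13.30

Answer: 113.30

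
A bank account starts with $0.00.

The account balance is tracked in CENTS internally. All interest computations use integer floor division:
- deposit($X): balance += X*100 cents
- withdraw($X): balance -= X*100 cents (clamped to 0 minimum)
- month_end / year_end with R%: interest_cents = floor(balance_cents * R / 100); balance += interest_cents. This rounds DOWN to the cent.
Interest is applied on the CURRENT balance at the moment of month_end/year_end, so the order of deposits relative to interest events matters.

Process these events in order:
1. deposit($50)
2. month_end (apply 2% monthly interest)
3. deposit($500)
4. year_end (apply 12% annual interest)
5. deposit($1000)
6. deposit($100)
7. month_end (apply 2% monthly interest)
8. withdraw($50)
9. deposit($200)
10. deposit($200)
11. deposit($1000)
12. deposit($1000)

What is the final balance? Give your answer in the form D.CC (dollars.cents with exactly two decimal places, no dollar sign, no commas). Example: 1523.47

After 1 (deposit($50)): balance=$50.00 total_interest=$0.00
After 2 (month_end (apply 2% monthly interest)): balance=$51.00 total_interest=$1.00
After 3 (deposit($500)): balance=$551.00 total_interest=$1.00
After 4 (year_end (apply 12% annual interest)): balance=$617.12 total_interest=$67.12
After 5 (deposit($1000)): balance=$1617.12 total_interest=$67.12
After 6 (deposit($100)): balance=$1717.12 total_interest=$67.12
After 7 (month_end (apply 2% monthly interest)): balance=$1751.46 total_interest=$101.46
After 8 (withdraw($50)): balance=$1701.46 total_interest=$101.46
After 9 (deposit($200)): balance=$1901.46 total_interest=$101.46
After 10 (deposit($200)): balance=$2101.46 total_interest=$101.46
After 11 (deposit($1000)): balance=$3101.46 total_interest=$101.46
After 12 (deposit($1000)): balance=$4101.46 total_interest=$101.46

Answer: 4101.46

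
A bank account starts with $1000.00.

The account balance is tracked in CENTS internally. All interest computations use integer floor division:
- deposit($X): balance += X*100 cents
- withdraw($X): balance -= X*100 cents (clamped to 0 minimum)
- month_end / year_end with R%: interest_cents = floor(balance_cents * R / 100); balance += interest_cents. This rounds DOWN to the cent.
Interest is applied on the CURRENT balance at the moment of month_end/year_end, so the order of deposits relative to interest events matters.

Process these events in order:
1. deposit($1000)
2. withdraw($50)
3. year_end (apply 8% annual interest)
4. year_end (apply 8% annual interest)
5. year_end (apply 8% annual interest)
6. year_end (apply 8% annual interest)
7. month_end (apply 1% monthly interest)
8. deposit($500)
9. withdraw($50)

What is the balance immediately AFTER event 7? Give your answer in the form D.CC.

After 1 (deposit($1000)): balance=$2000.00 total_interest=$0.00
After 2 (withdraw($50)): balance=$1950.00 total_interest=$0.00
After 3 (year_end (apply 8% annual interest)): balance=$2106.00 total_interest=$156.00
After 4 (year_end (apply 8% annual interest)): balance=$2274.48 total_interest=$324.48
After 5 (year_end (apply 8% annual interest)): balance=$2456.43 total_interest=$506.43
After 6 (year_end (apply 8% annual interest)): balance=$2652.94 total_interest=$702.94
After 7 (month_end (apply 1% monthly interest)): balance=$2679.46 total_interest=$729.46

Answer: 2679.46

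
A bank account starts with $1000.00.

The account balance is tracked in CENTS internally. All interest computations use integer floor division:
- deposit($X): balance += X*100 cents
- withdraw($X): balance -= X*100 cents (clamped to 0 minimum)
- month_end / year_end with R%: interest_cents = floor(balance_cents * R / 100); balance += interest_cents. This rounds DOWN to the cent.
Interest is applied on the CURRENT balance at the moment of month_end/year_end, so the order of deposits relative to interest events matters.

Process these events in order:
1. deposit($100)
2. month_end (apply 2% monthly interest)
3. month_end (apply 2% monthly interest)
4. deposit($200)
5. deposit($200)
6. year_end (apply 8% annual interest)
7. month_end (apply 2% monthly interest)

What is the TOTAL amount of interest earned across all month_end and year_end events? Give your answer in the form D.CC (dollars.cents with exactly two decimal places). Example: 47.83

After 1 (deposit($100)): balance=$1100.00 total_interest=$0.00
After 2 (month_end (apply 2% monthly interest)): balance=$1122.00 total_interest=$22.00
After 3 (month_end (apply 2% monthly interest)): balance=$1144.44 total_interest=$44.44
After 4 (deposit($200)): balance=$1344.44 total_interest=$44.44
After 5 (deposit($200)): balance=$1544.44 total_interest=$44.44
After 6 (year_end (apply 8% annual interest)): balance=$1667.99 total_interest=$167.99
After 7 (month_end (apply 2% monthly interest)): balance=$1701.34 total_interest=$201.34

Answer: 201.34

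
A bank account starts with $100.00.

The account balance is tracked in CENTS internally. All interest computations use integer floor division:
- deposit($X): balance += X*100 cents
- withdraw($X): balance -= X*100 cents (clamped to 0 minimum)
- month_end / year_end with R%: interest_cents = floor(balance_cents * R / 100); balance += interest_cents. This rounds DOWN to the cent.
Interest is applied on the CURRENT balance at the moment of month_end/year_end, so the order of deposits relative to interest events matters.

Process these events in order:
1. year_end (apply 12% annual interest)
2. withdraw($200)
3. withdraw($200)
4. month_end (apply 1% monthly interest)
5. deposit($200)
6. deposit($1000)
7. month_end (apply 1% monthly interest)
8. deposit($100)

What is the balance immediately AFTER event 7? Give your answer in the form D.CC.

Answer: 1212.00

Derivation:
After 1 (year_end (apply 12% annual interest)): balance=$112.00 total_interest=$12.00
After 2 (withdraw($200)): balance=$0.00 total_interest=$12.00
After 3 (withdraw($200)): balance=$0.00 total_interest=$12.00
After 4 (month_end (apply 1% monthly interest)): balance=$0.00 total_interest=$12.00
After 5 (deposit($200)): balance=$200.00 total_interest=$12.00
After 6 (deposit($1000)): balance=$1200.00 total_interest=$12.00
After 7 (month_end (apply 1% monthly interest)): balance=$1212.00 total_interest=$24.00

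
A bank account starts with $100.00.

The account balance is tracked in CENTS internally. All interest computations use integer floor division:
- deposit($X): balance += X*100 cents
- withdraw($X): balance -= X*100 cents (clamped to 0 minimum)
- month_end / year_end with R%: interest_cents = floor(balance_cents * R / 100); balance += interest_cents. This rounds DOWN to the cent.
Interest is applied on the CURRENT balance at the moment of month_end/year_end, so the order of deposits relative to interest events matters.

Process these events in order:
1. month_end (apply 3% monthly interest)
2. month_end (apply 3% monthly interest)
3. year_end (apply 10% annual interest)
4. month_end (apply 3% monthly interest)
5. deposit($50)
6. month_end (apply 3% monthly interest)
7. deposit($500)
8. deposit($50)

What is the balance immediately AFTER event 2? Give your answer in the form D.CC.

After 1 (month_end (apply 3% monthly interest)): balance=$103.00 total_interest=$3.00
After 2 (month_end (apply 3% monthly interest)): balance=$106.09 total_interest=$6.09

Answer: 106.09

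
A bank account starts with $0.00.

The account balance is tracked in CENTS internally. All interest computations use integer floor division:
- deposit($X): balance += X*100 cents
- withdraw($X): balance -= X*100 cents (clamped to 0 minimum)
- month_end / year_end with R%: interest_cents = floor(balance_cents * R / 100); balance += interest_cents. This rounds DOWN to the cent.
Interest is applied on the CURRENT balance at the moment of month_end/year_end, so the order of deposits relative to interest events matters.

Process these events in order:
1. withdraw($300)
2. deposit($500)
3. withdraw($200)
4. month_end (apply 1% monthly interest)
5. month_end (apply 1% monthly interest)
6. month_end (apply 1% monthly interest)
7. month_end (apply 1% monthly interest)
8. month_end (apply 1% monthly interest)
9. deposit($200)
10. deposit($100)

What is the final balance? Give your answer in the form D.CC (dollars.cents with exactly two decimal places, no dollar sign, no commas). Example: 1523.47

Answer: 615.30

Derivation:
After 1 (withdraw($300)): balance=$0.00 total_interest=$0.00
After 2 (deposit($500)): balance=$500.00 total_interest=$0.00
After 3 (withdraw($200)): balance=$300.00 total_interest=$0.00
After 4 (month_end (apply 1% monthly interest)): balance=$303.00 total_interest=$3.00
After 5 (month_end (apply 1% monthly interest)): balance=$306.03 total_interest=$6.03
After 6 (month_end (apply 1% monthly interest)): balance=$309.09 total_interest=$9.09
After 7 (month_end (apply 1% monthly interest)): balance=$312.18 total_interest=$12.18
After 8 (month_end (apply 1% monthly interest)): balance=$315.30 total_interest=$15.30
After 9 (deposit($200)): balance=$515.30 total_interest=$15.30
After 10 (deposit($100)): balance=$615.30 total_interest=$15.30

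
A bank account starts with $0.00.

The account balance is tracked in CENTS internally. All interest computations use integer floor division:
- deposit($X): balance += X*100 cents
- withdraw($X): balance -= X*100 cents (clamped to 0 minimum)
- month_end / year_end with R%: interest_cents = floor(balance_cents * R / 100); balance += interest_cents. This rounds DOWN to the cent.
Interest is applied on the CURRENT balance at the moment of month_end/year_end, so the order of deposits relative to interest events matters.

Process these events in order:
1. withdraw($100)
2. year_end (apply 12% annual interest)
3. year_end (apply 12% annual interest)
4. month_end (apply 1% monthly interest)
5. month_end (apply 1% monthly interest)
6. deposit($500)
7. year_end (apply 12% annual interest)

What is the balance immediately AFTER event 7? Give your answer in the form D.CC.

Answer: 560.00

Derivation:
After 1 (withdraw($100)): balance=$0.00 total_interest=$0.00
After 2 (year_end (apply 12% annual interest)): balance=$0.00 total_interest=$0.00
After 3 (year_end (apply 12% annual interest)): balance=$0.00 total_interest=$0.00
After 4 (month_end (apply 1% monthly interest)): balance=$0.00 total_interest=$0.00
After 5 (month_end (apply 1% monthly interest)): balance=$0.00 total_interest=$0.00
After 6 (deposit($500)): balance=$500.00 total_interest=$0.00
After 7 (year_end (apply 12% annual interest)): balance=$560.00 total_interest=$60.00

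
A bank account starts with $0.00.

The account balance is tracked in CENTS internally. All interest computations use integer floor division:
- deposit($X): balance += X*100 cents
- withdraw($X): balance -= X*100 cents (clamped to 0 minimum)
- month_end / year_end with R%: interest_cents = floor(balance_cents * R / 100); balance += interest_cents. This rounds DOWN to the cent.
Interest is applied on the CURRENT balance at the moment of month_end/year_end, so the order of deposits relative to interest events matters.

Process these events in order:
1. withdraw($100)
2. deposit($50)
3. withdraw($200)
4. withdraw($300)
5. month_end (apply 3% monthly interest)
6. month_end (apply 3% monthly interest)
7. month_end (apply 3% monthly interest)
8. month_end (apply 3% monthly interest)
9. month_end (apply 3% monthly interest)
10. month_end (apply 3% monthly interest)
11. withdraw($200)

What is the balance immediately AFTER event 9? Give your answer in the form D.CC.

After 1 (withdraw($100)): balance=$0.00 total_interest=$0.00
After 2 (deposit($50)): balance=$50.00 total_interest=$0.00
After 3 (withdraw($200)): balance=$0.00 total_interest=$0.00
After 4 (withdraw($300)): balance=$0.00 total_interest=$0.00
After 5 (month_end (apply 3% monthly interest)): balance=$0.00 total_interest=$0.00
After 6 (month_end (apply 3% monthly interest)): balance=$0.00 total_interest=$0.00
After 7 (month_end (apply 3% monthly interest)): balance=$0.00 total_interest=$0.00
After 8 (month_end (apply 3% monthly interest)): balance=$0.00 total_interest=$0.00
After 9 (month_end (apply 3% monthly interest)): balance=$0.00 total_interest=$0.00

Answer: 0.00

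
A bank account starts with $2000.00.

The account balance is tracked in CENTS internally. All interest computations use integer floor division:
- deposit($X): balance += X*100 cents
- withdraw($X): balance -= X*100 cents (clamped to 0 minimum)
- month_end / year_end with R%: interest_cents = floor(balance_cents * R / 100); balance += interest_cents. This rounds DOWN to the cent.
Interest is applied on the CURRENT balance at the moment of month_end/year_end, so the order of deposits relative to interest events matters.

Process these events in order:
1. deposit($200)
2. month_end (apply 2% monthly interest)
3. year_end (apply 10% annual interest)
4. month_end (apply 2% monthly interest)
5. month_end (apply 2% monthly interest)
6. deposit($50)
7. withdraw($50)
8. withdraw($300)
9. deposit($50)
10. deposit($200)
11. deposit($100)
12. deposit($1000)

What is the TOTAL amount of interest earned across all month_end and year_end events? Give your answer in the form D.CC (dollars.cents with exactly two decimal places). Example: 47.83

Answer: 368.11

Derivation:
After 1 (deposit($200)): balance=$2200.00 total_interest=$0.00
After 2 (month_end (apply 2% monthly interest)): balance=$2244.00 total_interest=$44.00
After 3 (year_end (apply 10% annual interest)): balance=$2468.40 total_interest=$268.40
After 4 (month_end (apply 2% monthly interest)): balance=$2517.76 total_interest=$317.76
After 5 (month_end (apply 2% monthly interest)): balance=$2568.11 total_interest=$368.11
After 6 (deposit($50)): balance=$2618.11 total_interest=$368.11
After 7 (withdraw($50)): balance=$2568.11 total_interest=$368.11
After 8 (withdraw($300)): balance=$2268.11 total_interest=$368.11
After 9 (deposit($50)): balance=$2318.11 total_interest=$368.11
After 10 (deposit($200)): balance=$2518.11 total_interest=$368.11
After 11 (deposit($100)): balance=$2618.11 total_interest=$368.11
After 12 (deposit($1000)): balance=$3618.11 total_interest=$368.11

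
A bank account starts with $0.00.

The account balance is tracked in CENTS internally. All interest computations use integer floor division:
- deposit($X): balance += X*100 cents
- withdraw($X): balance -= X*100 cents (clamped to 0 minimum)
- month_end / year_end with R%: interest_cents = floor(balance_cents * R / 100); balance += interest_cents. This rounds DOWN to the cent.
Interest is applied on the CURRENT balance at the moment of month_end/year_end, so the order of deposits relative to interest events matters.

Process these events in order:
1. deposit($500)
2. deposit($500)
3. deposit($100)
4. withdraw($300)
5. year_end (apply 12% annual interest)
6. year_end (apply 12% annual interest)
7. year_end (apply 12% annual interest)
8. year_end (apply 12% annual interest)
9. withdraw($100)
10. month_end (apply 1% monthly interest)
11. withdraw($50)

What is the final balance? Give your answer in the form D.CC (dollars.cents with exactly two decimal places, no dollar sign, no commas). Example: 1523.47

Answer: 1120.39

Derivation:
After 1 (deposit($500)): balance=$500.00 total_interest=$0.00
After 2 (deposit($500)): balance=$1000.00 total_interest=$0.00
After 3 (deposit($100)): balance=$1100.00 total_interest=$0.00
After 4 (withdraw($300)): balance=$800.00 total_interest=$0.00
After 5 (year_end (apply 12% annual interest)): balance=$896.00 total_interest=$96.00
After 6 (year_end (apply 12% annual interest)): balance=$1003.52 total_interest=$203.52
After 7 (year_end (apply 12% annual interest)): balance=$1123.94 total_interest=$323.94
After 8 (year_end (apply 12% annual interest)): balance=$1258.81 total_interest=$458.81
After 9 (withdraw($100)): balance=$1158.81 total_interest=$458.81
After 10 (month_end (apply 1% monthly interest)): balance=$1170.39 total_interest=$470.39
After 11 (withdraw($50)): balance=$1120.39 total_interest=$470.39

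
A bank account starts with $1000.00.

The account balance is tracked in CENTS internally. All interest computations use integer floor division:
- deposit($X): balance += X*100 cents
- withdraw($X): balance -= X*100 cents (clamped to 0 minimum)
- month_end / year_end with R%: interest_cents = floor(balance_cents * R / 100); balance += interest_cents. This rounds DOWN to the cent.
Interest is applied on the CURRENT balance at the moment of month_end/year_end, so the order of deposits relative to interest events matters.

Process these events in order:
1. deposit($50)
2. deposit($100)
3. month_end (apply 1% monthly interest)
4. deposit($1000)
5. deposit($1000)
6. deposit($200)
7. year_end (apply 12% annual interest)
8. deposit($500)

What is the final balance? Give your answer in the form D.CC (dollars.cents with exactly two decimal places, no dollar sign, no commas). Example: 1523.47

Answer: 4264.88

Derivation:
After 1 (deposit($50)): balance=$1050.00 total_interest=$0.00
After 2 (deposit($100)): balance=$1150.00 total_interest=$0.00
After 3 (month_end (apply 1% monthly interest)): balance=$1161.50 total_interest=$11.50
After 4 (deposit($1000)): balance=$2161.50 total_interest=$11.50
After 5 (deposit($1000)): balance=$3161.50 total_interest=$11.50
After 6 (deposit($200)): balance=$3361.50 total_interest=$11.50
After 7 (year_end (apply 12% annual interest)): balance=$3764.88 total_interest=$414.88
After 8 (deposit($500)): balance=$4264.88 total_interest=$414.88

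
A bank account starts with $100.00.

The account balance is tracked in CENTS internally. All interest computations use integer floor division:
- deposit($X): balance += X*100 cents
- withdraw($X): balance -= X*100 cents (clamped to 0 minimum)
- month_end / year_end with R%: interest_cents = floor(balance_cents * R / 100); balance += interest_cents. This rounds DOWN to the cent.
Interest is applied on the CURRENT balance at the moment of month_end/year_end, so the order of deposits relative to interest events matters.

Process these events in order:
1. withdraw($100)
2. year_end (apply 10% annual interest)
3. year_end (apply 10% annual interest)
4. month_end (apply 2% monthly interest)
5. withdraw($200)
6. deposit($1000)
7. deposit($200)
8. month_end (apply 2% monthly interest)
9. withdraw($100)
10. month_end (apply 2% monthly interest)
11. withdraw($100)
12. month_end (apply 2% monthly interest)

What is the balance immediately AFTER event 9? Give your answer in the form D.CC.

Answer: 1124.00

Derivation:
After 1 (withdraw($100)): balance=$0.00 total_interest=$0.00
After 2 (year_end (apply 10% annual interest)): balance=$0.00 total_interest=$0.00
After 3 (year_end (apply 10% annual interest)): balance=$0.00 total_interest=$0.00
After 4 (month_end (apply 2% monthly interest)): balance=$0.00 total_interest=$0.00
After 5 (withdraw($200)): balance=$0.00 total_interest=$0.00
After 6 (deposit($1000)): balance=$1000.00 total_interest=$0.00
After 7 (deposit($200)): balance=$1200.00 total_interest=$0.00
After 8 (month_end (apply 2% monthly interest)): balance=$1224.00 total_interest=$24.00
After 9 (withdraw($100)): balance=$1124.00 total_interest=$24.00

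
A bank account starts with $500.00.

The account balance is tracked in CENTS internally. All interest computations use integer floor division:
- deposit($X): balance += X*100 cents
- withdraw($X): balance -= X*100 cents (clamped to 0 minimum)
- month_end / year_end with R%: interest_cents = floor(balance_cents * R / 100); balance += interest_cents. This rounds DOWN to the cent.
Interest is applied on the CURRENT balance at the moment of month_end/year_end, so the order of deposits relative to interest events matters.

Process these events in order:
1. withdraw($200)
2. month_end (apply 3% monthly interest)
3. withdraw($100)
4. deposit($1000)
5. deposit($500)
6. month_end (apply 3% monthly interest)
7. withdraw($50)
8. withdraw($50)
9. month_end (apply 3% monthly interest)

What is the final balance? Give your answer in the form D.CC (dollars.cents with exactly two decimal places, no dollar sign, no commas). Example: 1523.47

Answer: 1710.07

Derivation:
After 1 (withdraw($200)): balance=$300.00 total_interest=$0.00
After 2 (month_end (apply 3% monthly interest)): balance=$309.00 total_interest=$9.00
After 3 (withdraw($100)): balance=$209.00 total_interest=$9.00
After 4 (deposit($1000)): balance=$1209.00 total_interest=$9.00
After 5 (deposit($500)): balance=$1709.00 total_interest=$9.00
After 6 (month_end (apply 3% monthly interest)): balance=$1760.27 total_interest=$60.27
After 7 (withdraw($50)): balance=$1710.27 total_interest=$60.27
After 8 (withdraw($50)): balance=$1660.27 total_interest=$60.27
After 9 (month_end (apply 3% monthly interest)): balance=$1710.07 total_interest=$110.07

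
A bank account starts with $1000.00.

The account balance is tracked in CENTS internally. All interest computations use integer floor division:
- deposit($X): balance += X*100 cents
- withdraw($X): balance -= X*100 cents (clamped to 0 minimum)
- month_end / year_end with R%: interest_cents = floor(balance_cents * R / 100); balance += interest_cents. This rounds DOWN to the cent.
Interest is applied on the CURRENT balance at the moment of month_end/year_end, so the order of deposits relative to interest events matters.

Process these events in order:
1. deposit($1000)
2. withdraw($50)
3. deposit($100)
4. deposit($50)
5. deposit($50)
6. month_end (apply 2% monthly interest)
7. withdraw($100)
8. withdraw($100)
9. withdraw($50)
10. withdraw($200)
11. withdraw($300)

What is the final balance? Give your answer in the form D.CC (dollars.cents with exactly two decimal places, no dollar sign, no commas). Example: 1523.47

Answer: 1443.00

Derivation:
After 1 (deposit($1000)): balance=$2000.00 total_interest=$0.00
After 2 (withdraw($50)): balance=$1950.00 total_interest=$0.00
After 3 (deposit($100)): balance=$2050.00 total_interest=$0.00
After 4 (deposit($50)): balance=$2100.00 total_interest=$0.00
After 5 (deposit($50)): balance=$2150.00 total_interest=$0.00
After 6 (month_end (apply 2% monthly interest)): balance=$2193.00 total_interest=$43.00
After 7 (withdraw($100)): balance=$2093.00 total_interest=$43.00
After 8 (withdraw($100)): balance=$1993.00 total_interest=$43.00
After 9 (withdraw($50)): balance=$1943.00 total_interest=$43.00
After 10 (withdraw($200)): balance=$1743.00 total_interest=$43.00
After 11 (withdraw($300)): balance=$1443.00 total_interest=$43.00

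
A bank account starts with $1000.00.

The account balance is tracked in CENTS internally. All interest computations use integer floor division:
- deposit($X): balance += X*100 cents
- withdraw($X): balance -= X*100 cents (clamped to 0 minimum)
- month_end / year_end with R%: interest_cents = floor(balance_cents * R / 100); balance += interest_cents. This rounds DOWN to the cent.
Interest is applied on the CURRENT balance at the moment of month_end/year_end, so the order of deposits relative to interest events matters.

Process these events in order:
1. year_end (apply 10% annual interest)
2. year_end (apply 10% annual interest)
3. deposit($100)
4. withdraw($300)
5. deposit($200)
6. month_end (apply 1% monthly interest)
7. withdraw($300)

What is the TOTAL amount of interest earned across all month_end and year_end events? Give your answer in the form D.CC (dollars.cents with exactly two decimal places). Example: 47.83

Answer: 222.10

Derivation:
After 1 (year_end (apply 10% annual interest)): balance=$1100.00 total_interest=$100.00
After 2 (year_end (apply 10% annual interest)): balance=$1210.00 total_interest=$210.00
After 3 (deposit($100)): balance=$1310.00 total_interest=$210.00
After 4 (withdraw($300)): balance=$1010.00 total_interest=$210.00
After 5 (deposit($200)): balance=$1210.00 total_interest=$210.00
After 6 (month_end (apply 1% monthly interest)): balance=$1222.10 total_interest=$222.10
After 7 (withdraw($300)): balance=$922.10 total_interest=$222.10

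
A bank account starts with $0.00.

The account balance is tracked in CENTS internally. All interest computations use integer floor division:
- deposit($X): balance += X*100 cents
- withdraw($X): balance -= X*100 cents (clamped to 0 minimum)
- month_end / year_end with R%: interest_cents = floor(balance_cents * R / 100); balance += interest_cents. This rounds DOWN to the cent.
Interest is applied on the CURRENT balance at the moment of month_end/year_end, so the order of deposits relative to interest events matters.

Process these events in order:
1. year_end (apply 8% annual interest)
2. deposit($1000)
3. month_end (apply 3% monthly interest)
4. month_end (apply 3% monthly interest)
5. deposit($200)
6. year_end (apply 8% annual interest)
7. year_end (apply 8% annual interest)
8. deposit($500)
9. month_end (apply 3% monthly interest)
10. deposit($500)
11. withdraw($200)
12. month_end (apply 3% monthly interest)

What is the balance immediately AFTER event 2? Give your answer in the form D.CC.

Answer: 1000.00

Derivation:
After 1 (year_end (apply 8% annual interest)): balance=$0.00 total_interest=$0.00
After 2 (deposit($1000)): balance=$1000.00 total_interest=$0.00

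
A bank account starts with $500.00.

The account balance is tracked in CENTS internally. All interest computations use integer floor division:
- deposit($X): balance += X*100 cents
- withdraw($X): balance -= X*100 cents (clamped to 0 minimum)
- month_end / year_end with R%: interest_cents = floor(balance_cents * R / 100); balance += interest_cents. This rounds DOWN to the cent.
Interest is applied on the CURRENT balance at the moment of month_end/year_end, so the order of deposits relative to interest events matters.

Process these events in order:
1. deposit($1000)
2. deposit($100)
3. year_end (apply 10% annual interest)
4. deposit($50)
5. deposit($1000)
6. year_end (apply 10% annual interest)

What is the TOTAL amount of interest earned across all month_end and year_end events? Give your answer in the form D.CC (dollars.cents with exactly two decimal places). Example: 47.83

After 1 (deposit($1000)): balance=$1500.00 total_interest=$0.00
After 2 (deposit($100)): balance=$1600.00 total_interest=$0.00
After 3 (year_end (apply 10% annual interest)): balance=$1760.00 total_interest=$160.00
After 4 (deposit($50)): balance=$1810.00 total_interest=$160.00
After 5 (deposit($1000)): balance=$2810.00 total_interest=$160.00
After 6 (year_end (apply 10% annual interest)): balance=$3091.00 total_interest=$441.00

Answer: 441.00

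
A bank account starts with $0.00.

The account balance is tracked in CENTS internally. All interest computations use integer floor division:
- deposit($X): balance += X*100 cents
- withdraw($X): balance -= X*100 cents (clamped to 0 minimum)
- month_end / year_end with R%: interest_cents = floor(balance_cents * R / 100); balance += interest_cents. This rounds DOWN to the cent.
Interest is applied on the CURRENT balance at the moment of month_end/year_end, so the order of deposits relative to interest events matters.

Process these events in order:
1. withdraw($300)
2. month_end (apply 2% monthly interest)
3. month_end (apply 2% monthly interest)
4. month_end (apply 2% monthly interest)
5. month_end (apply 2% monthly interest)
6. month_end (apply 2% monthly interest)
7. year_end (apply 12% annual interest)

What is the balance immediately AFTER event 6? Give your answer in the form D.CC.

Answer: 0.00

Derivation:
After 1 (withdraw($300)): balance=$0.00 total_interest=$0.00
After 2 (month_end (apply 2% monthly interest)): balance=$0.00 total_interest=$0.00
After 3 (month_end (apply 2% monthly interest)): balance=$0.00 total_interest=$0.00
After 4 (month_end (apply 2% monthly interest)): balance=$0.00 total_interest=$0.00
After 5 (month_end (apply 2% monthly interest)): balance=$0.00 total_interest=$0.00
After 6 (month_end (apply 2% monthly interest)): balance=$0.00 total_interest=$0.00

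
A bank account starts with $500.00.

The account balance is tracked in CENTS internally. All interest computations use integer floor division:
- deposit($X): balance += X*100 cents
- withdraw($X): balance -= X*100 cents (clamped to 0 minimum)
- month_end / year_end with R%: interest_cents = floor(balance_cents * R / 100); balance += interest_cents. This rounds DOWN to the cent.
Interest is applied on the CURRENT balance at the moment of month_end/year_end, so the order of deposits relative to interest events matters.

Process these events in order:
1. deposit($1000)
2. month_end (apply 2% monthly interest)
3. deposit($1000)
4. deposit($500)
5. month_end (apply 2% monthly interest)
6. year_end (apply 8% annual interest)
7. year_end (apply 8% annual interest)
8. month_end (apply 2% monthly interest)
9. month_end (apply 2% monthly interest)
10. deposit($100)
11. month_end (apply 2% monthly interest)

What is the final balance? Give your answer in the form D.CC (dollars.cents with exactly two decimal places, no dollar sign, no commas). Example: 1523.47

Answer: 3927.48

Derivation:
After 1 (deposit($1000)): balance=$1500.00 total_interest=$0.00
After 2 (month_end (apply 2% monthly interest)): balance=$1530.00 total_interest=$30.00
After 3 (deposit($1000)): balance=$2530.00 total_interest=$30.00
After 4 (deposit($500)): balance=$3030.00 total_interest=$30.00
After 5 (month_end (apply 2% monthly interest)): balance=$3090.60 total_interest=$90.60
After 6 (year_end (apply 8% annual interest)): balance=$3337.84 total_interest=$337.84
After 7 (year_end (apply 8% annual interest)): balance=$3604.86 total_interest=$604.86
After 8 (month_end (apply 2% monthly interest)): balance=$3676.95 total_interest=$676.95
After 9 (month_end (apply 2% monthly interest)): balance=$3750.48 total_interest=$750.48
After 10 (deposit($100)): balance=$3850.48 total_interest=$750.48
After 11 (month_end (apply 2% monthly interest)): balance=$3927.48 total_interest=$827.48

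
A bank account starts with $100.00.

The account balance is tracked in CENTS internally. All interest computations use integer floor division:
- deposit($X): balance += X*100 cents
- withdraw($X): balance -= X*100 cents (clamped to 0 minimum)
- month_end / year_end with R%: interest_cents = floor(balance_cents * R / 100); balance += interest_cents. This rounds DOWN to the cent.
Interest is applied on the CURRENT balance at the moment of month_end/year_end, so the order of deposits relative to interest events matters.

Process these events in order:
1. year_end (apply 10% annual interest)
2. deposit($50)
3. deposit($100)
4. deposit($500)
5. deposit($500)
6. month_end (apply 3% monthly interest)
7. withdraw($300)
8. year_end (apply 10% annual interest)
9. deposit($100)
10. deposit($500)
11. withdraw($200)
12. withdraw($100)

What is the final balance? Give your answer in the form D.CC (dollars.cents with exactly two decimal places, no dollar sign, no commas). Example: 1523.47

Answer: 1397.58

Derivation:
After 1 (year_end (apply 10% annual interest)): balance=$110.00 total_interest=$10.00
After 2 (deposit($50)): balance=$160.00 total_interest=$10.00
After 3 (deposit($100)): balance=$260.00 total_interest=$10.00
After 4 (deposit($500)): balance=$760.00 total_interest=$10.00
After 5 (deposit($500)): balance=$1260.00 total_interest=$10.00
After 6 (month_end (apply 3% monthly interest)): balance=$1297.80 total_interest=$47.80
After 7 (withdraw($300)): balance=$997.80 total_interest=$47.80
After 8 (year_end (apply 10% annual interest)): balance=$1097.58 total_interest=$147.58
After 9 (deposit($100)): balance=$1197.58 total_interest=$147.58
After 10 (deposit($500)): balance=$1697.58 total_interest=$147.58
After 11 (withdraw($200)): balance=$1497.58 total_interest=$147.58
After 12 (withdraw($100)): balance=$1397.58 total_interest=$147.58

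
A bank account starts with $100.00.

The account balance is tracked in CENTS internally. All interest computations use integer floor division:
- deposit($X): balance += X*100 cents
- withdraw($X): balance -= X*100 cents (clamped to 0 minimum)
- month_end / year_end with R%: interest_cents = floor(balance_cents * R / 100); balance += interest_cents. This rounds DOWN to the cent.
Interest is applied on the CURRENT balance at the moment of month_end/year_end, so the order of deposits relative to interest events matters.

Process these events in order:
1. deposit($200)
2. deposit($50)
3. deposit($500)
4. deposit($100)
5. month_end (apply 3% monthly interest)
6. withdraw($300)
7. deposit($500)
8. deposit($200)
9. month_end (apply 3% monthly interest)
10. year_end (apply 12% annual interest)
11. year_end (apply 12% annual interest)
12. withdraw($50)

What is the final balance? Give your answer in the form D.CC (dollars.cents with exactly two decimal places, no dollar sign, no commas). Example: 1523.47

After 1 (deposit($200)): balance=$300.00 total_interest=$0.00
After 2 (deposit($50)): balance=$350.00 total_interest=$0.00
After 3 (deposit($500)): balance=$850.00 total_interest=$0.00
After 4 (deposit($100)): balance=$950.00 total_interest=$0.00
After 5 (month_end (apply 3% monthly interest)): balance=$978.50 total_interest=$28.50
After 6 (withdraw($300)): balance=$678.50 total_interest=$28.50
After 7 (deposit($500)): balance=$1178.50 total_interest=$28.50
After 8 (deposit($200)): balance=$1378.50 total_interest=$28.50
After 9 (month_end (apply 3% monthly interest)): balance=$1419.85 total_interest=$69.85
After 10 (year_end (apply 12% annual interest)): balance=$1590.23 total_interest=$240.23
After 11 (year_end (apply 12% annual interest)): balance=$1781.05 total_interest=$431.05
After 12 (withdraw($50)): balance=$1731.05 total_interest=$431.05

Answer: 1731.05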